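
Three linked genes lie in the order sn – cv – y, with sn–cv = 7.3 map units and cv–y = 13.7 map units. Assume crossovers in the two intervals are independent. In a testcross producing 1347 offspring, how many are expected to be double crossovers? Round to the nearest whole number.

Map distances give recombination frequencies of 0.073 and 0.137 for the two intervals.
With no interference, expected double-crossover frequency = 0.073 × 0.137 = 0.01000.
Expected number = 0.01000 × 1347 = 13.47 ≈ 13.

13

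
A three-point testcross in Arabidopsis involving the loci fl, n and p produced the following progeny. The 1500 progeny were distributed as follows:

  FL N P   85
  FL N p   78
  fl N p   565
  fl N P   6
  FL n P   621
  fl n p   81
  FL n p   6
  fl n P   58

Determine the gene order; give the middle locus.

The two most frequent reciprocal classes, fl N p and FL n P, are the parental types, so the F1 was fl N p / FL n P.
The two rarest classes, fl N P and FL n p, are the double crossovers. Comparing them with the parentals, only the p allele has switched, so p is the middle locus and the order is fl – p – n.

p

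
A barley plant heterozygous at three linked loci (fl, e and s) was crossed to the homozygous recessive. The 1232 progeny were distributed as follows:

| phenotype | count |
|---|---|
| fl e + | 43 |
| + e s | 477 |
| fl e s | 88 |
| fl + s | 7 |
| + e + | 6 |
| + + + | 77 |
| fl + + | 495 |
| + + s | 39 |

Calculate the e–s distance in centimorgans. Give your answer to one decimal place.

The two most frequent reciprocal classes, + e s and fl + +, are the parental types, so the F1 was + e s / fl + +.
The two rarest classes, + e + and fl + s, are the double crossovers. Comparing them with the parentals, only the s allele has switched, so s is the middle locus and the order is fl – s – e.
Crossovers in the s–e interval produce the single-crossover classes + + s and fl e + (39 + 43 = 82) plus the double crossovers (13).
RF(s–e) = (82 + 13) / 1232 = 95/1232 = 0.0771 → 7.7 centimorgans.

7.7 centimorgans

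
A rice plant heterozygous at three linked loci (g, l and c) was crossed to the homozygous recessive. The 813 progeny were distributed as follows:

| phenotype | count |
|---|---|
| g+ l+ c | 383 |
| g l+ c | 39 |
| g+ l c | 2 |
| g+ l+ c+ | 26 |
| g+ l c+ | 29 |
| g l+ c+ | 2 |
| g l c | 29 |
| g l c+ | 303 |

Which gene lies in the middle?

l

The two most frequent reciprocal classes, g+ l+ c and g l c+, are the parental types, so the F1 was g+ l+ c / g l c+.
The two rarest classes, g+ l c and g l+ c+, are the double crossovers. Comparing them with the parentals, only the l allele has switched, so l is the middle locus and the order is g – l – c.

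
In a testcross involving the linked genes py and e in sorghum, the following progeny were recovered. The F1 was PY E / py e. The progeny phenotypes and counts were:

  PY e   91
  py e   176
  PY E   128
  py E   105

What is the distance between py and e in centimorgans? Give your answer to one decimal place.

The recombinant classes are PY e and py E: 91 + 105 = 196.
Recombination frequency = 196/500 = 0.3920 ≈ 39.2%, i.e. 39.2 centimorgans.

39.2 centimorgans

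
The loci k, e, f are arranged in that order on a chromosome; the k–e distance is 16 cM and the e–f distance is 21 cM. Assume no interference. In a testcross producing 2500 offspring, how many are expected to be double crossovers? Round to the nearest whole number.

Map distances give recombination frequencies of 0.160 and 0.210 for the two intervals.
With no interference, expected double-crossover frequency = 0.160 × 0.210 = 0.03360.
Expected number = 0.03360 × 2500 = 84.00 ≈ 84.

84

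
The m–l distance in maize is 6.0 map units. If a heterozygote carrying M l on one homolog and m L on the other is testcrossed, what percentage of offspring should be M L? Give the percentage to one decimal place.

3.0%

A map distance of 6.0 map units corresponds to a recombination frequency of 0.060.
The F1 is M l / m L, so M L is a recombinant gamete class with expected frequency r/2 = 0.060/2 = 0.0300.
That is 0.0300 = 3.0% of the progeny.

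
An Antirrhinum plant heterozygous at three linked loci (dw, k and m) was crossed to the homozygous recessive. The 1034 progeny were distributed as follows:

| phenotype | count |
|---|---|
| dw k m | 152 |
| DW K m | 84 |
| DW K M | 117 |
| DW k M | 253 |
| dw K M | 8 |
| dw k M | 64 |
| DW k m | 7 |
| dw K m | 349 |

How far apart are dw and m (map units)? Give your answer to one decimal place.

The two most frequent reciprocal classes, dw K m and DW k M, are the parental types, so the F1 was dw K m / DW k M.
The two rarest classes, dw K M and DW k m, are the double crossovers. Comparing them with the parentals, only the m allele has switched, so m is the middle locus and the order is dw – m – k.
Crossovers in the dw–m interval produce the single-crossover classes DW K m and dw k M (84 + 64 = 148) plus the double crossovers (15).
RF(dw–m) = (148 + 15) / 1034 = 163/1034 = 0.1576 → 15.8 map units.

15.8 map units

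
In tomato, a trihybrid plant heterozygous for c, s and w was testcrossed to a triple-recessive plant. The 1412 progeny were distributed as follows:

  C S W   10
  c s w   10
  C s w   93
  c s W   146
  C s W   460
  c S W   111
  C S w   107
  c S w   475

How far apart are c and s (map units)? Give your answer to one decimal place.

19.3 map units

The two most frequent reciprocal classes, C s W and c S w, are the parental types, so the F1 was C s W / c S w.
The two rarest classes, C S W and c s w, are the double crossovers. Comparing them with the parentals, only the s allele has switched, so s is the middle locus and the order is c – s – w.
Crossovers in the c–s interval produce the single-crossover classes c s W and C S w (146 + 107 = 253) plus the double crossovers (20).
RF(c–s) = (253 + 20) / 1412 = 273/1412 = 0.1933 → 19.3 map units.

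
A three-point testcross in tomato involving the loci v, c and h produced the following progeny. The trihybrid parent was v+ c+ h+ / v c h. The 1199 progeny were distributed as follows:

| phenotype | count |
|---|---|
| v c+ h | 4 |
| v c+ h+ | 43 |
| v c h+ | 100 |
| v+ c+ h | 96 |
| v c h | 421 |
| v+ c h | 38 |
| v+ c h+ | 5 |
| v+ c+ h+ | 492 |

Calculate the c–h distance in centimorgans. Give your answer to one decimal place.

The two rarest classes, v+ c h+ and v c+ h, are the double crossovers. Comparing them with the parentals, only the c allele has switched, so c is the middle locus and the order is h – c – v.
Crossovers in the h–c interval produce the single-crossover classes v+ c+ h and v c h+ (96 + 100 = 196) plus the double crossovers (9).
RF(h–c) = (196 + 9) / 1199 = 205/1199 = 0.1710 → 17.1 centimorgans.

17.1 centimorgans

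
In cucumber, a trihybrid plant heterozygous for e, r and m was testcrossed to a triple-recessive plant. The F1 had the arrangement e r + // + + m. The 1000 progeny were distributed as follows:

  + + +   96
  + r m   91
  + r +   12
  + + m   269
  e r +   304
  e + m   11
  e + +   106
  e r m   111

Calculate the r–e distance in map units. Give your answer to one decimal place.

The two rarest classes, + r + and e + m, are the double crossovers. Comparing them with the parentals, only the e allele has switched, so e is the middle locus and the order is m – e – r.
Crossovers in the e–r interval produce the single-crossover classes e + + and + r m (106 + 91 = 197) plus the double crossovers (23).
RF(e–r) = (197 + 23) / 1000 = 220/1000 = 0.2200 → 22.0 map units.

22.0 map units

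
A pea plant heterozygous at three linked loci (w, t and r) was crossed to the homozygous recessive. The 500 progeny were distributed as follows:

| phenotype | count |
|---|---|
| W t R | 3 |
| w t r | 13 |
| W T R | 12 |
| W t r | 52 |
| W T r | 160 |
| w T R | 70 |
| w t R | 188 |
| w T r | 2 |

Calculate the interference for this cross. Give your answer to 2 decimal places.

0.34

The two most frequent reciprocal classes, W T r and w t R, are the parental types, so the F1 was W T r / w t R.
The two rarest classes, w T r and W t R, are the double crossovers. Comparing them with the parentals, only the w allele has switched, so w is the middle locus and the order is r – w – t.
r–w: (25 + 5)/500 = 0.0600; w–t: (122 + 5)/500 = 0.2540.
Expected DCO frequency = 0.0600 × 0.2540 ≈ 0.01524; observed = 5/500 ≈ 0.01000.
Coefficient of coincidence = 0.01000/0.01524 ≈ 0.66; interference = 1 − 0.66 = 0.34.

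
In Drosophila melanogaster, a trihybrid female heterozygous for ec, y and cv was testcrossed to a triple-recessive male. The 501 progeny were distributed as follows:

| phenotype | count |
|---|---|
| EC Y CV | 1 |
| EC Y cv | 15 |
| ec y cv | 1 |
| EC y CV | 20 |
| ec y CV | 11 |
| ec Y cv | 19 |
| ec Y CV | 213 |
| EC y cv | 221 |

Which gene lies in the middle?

The two most frequent reciprocal classes, ec Y CV and EC y cv, are the parental types, so the F1 was ec Y CV / EC y cv.
The two rarest classes, EC Y CV and ec y cv, are the double crossovers. Comparing them with the parentals, only the ec allele has switched, so ec is the middle locus and the order is cv – ec – y.

ec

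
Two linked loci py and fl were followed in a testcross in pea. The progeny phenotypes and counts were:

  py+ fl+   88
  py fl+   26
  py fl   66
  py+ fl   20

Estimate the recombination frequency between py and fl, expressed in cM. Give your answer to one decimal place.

The two most frequent classes, py+ fl+ (88) and py fl (66), are the parental types, so the F1 was py+ fl+ / py fl.
The recombinant classes are py+ fl and py fl+: 20 + 26 = 46.
Recombination frequency = 46/200 = 0.2300 ≈ 23.0%, i.e. 23.0 cM.

23.0 cM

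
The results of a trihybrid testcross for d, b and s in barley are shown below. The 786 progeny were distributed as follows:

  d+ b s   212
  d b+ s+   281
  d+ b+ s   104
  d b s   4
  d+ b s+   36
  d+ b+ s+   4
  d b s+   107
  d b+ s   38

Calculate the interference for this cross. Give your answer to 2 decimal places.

0.65

The two most frequent reciprocal classes, d+ b s and d b+ s+, are the parental types, so the F1 was d+ b s / d b+ s+.
The two rarest classes, d b s and d+ b+ s+, are the double crossovers. Comparing them with the parentals, only the d allele has switched, so d is the middle locus and the order is s – d – b.
s–d: (74 + 8)/786 = 0.1043; d–b: (211 + 8)/786 = 0.2786.
Expected DCO frequency = 0.1043 × 0.2786 ≈ 0.02906; observed = 8/786 ≈ 0.01018.
Coefficient of coincidence = 0.01018/0.02906 ≈ 0.35; interference = 1 − 0.35 = 0.65.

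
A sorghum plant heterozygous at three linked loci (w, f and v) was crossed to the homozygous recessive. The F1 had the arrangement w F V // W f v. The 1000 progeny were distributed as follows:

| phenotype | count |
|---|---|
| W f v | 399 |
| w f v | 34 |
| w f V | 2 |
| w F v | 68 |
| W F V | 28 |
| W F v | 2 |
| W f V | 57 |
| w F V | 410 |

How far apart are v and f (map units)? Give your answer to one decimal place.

12.9 map units

The two rarest classes, w f V and W F v, are the double crossovers. Comparing them with the parentals, only the f allele has switched, so f is the middle locus and the order is v – f – w.
Crossovers in the v–f interval produce the single-crossover classes w F v and W f V (68 + 57 = 125) plus the double crossovers (4).
RF(v–f) = (125 + 4) / 1000 = 129/1000 = 0.1290 → 12.9 map units.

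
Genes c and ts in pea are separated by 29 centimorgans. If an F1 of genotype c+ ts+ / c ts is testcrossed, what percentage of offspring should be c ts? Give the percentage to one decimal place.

35.5%

A map distance of 29 centimorgans corresponds to a recombination frequency of 0.290.
The F1 is c+ ts+ / c ts, so c ts is a parental gamete class with expected frequency (1 − r)/2 = 0.710/2 = 0.3550.
That is 0.3550 = 35.5% of the progeny.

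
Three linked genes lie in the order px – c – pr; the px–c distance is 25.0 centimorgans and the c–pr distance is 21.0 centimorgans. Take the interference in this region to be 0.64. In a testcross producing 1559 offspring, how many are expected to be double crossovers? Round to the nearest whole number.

29

Map distances give recombination frequencies of 0.250 and 0.210 for the two intervals.
With interference 0.64 (so coincidence = 0.36), expected double-crossover frequency = 0.250 × 0.210 × 0.36 = 0.01890.
Expected number = 0.01890 × 1559 = 29.47 ≈ 29.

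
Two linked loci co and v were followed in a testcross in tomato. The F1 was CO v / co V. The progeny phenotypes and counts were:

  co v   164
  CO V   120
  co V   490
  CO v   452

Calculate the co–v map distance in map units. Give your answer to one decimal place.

The recombinant classes are CO V and co v: 120 + 164 = 284.
Recombination frequency = 284/1226 = 0.2316 ≈ 23.2%, i.e. 23.2 map units.

23.2 map units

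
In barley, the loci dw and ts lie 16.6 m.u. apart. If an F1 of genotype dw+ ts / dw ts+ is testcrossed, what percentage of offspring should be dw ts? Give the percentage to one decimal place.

8.3%

A map distance of 16.6 m.u. corresponds to a recombination frequency of 0.166.
The F1 is dw+ ts / dw ts+, so dw ts is a recombinant gamete class with expected frequency r/2 = 0.166/2 = 0.0830.
That is 0.0830 = 8.3% of the progeny.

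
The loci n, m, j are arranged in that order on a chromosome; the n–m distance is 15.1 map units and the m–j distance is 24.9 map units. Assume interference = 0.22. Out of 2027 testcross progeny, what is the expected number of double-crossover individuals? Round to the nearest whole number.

Map distances give recombination frequencies of 0.151 and 0.249 for the two intervals.
With interference 0.22 (so coincidence = 0.78), expected double-crossover frequency = 0.151 × 0.249 × 0.78 = 0.02933.
Expected number = 0.02933 × 2027 = 59.45 ≈ 59.

59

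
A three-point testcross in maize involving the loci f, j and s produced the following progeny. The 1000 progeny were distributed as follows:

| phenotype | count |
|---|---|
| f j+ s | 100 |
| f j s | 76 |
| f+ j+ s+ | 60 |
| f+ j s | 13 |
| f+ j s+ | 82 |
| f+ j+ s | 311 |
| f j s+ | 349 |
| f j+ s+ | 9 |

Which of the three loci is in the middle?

j

The two most frequent reciprocal classes, f j s+ and f+ j+ s, are the parental types, so the F1 was f j s+ / f+ j+ s.
The two rarest classes, f j+ s+ and f+ j s, are the double crossovers. Comparing them with the parentals, only the j allele has switched, so j is the middle locus and the order is f – j – s.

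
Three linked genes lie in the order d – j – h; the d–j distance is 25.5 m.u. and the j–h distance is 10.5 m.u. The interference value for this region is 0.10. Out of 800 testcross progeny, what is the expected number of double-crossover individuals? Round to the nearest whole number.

19

Map distances give recombination frequencies of 0.255 and 0.105 for the two intervals.
With interference 0.10 (so coincidence = 0.90), expected double-crossover frequency = 0.255 × 0.105 × 0.90 = 0.02410.
Expected number = 0.02410 × 800 = 19.28 ≈ 19.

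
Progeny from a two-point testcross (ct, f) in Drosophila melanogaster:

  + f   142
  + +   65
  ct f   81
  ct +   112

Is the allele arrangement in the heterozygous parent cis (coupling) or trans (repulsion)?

trans

The two most frequent classes are + f (142) and ct + (112); these are the parental (non-recombinant) types.
So the F1 carried + f on one chromosome and ct + on the other — the recessive alleles are on opposite chromosomes (trans / repulsion).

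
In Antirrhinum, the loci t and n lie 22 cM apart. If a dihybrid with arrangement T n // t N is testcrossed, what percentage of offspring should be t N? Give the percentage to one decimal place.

39.0%

A map distance of 22 cM corresponds to a recombination frequency of 0.220.
The F1 is T n / t N, so t N is a parental gamete class with expected frequency (1 − r)/2 = 0.780/2 = 0.3900.
That is 0.3900 = 39.0% of the progeny.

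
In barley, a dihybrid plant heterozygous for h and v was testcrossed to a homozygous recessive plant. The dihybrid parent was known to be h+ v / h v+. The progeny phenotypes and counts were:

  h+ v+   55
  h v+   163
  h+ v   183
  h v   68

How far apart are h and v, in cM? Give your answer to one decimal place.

The recombinant classes are h+ v+ and h v: 55 + 68 = 123.
Recombination frequency = 123/469 = 0.2623 ≈ 26.2%, i.e. 26.2 cM.

26.2 cM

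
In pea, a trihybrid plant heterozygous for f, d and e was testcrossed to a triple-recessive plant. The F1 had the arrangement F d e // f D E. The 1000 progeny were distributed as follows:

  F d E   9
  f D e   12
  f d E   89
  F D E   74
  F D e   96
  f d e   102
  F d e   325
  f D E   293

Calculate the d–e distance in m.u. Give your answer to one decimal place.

20.6 m.u.

The two rarest classes, F d E and f D e, are the double crossovers. Comparing them with the parentals, only the e allele has switched, so e is the middle locus and the order is f – e – d.
Crossovers in the e–d interval produce the single-crossover classes F D e and f d E (96 + 89 = 185) plus the double crossovers (21).
RF(e–d) = (185 + 21) / 1000 = 206/1000 = 0.2060 → 20.6 m.u.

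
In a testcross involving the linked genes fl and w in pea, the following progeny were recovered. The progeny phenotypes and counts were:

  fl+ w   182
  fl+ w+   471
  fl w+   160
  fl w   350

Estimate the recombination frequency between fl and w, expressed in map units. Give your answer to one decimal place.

The two most frequent classes, fl+ w+ (471) and fl w (350), are the parental types, so the F1 was fl+ w+ / fl w.
The recombinant classes are fl+ w and fl w+: 182 + 160 = 342.
Recombination frequency = 342/1163 = 0.2941 ≈ 29.4%, i.e. 29.4 map units.

29.4 map units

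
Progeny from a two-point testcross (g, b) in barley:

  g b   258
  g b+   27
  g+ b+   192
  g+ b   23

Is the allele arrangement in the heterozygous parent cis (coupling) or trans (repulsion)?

The two most frequent classes are g+ b+ (192) and g b (258); these are the parental (non-recombinant) types.
So the F1 carried g+ b+ on one chromosome and g b on the other — the recessive alleles are on the same chromosome (cis / coupling).

cis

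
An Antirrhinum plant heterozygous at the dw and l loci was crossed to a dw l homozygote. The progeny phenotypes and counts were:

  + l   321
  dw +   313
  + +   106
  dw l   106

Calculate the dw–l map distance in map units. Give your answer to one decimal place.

The two most frequent classes, + l (321) and dw + (313), are the parental types, so the F1 was + l / dw +.
The recombinant classes are + + and dw l: 106 + 106 = 212.
Recombination frequency = 212/846 = 0.2506 ≈ 25.1%, i.e. 25.1 map units.

25.1 map units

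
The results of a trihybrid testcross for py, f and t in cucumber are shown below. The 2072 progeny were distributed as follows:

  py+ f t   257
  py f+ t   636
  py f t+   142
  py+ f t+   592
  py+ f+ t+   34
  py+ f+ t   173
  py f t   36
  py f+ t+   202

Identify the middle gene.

The two most frequent reciprocal classes, py f+ t and py+ f t+, are the parental types, so the F1 was py f+ t / py+ f t+.
The two rarest classes, py f t and py+ f+ t+, are the double crossovers. Comparing them with the parentals, only the f allele has switched, so f is the middle locus and the order is py – f – t.

f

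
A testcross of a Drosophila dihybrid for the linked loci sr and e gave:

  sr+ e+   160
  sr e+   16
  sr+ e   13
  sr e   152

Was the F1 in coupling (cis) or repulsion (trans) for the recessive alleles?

cis

The two most frequent classes are sr+ e+ (160) and sr e (152); these are the parental (non-recombinant) types.
So the F1 carried sr+ e+ on one chromosome and sr e on the other — the recessive alleles are on the same chromosome (cis / coupling).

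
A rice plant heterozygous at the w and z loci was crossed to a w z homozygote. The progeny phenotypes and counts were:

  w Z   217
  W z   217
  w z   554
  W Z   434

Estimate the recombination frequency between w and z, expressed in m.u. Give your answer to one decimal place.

The two most frequent classes, W Z (434) and w z (554), are the parental types, so the F1 was W Z / w z.
The recombinant classes are W z and w Z: 217 + 217 = 434.
Recombination frequency = 434/1422 = 0.3052 ≈ 30.5%, i.e. 30.5 m.u.

30.5 m.u.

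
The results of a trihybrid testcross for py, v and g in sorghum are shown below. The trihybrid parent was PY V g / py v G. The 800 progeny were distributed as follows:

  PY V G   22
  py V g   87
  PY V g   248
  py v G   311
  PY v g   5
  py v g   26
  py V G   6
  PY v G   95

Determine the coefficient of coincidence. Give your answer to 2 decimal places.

The two rarest classes, PY v g and py V G, are the double crossovers. Comparing them with the parentals, only the v allele has switched, so v is the middle locus and the order is g – v – py.
g–v: (48 + 11)/800 = 0.0737; v–py: (182 + 11)/800 = 0.2412.
Expected DCO frequency = 0.0737 × 0.2412 ≈ 0.01778; observed = 11/800 ≈ 0.01375.
Coefficient of coincidence = 0.01375/0.01778 ≈ 0.77.

0.77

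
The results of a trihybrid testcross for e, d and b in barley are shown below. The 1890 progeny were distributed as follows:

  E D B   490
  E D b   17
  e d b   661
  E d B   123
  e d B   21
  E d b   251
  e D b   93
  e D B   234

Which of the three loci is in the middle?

b

The two most frequent reciprocal classes, e d b and E D B, are the parental types, so the F1 was e d b / E D B.
The two rarest classes, e d B and E D b, are the double crossovers. Comparing them with the parentals, only the b allele has switched, so b is the middle locus and the order is e – b – d.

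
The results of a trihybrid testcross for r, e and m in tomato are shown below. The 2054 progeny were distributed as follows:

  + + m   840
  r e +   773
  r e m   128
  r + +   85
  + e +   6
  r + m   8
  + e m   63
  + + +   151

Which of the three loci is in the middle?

r

The two most frequent reciprocal classes, r e + and + + m, are the parental types, so the F1 was r e + / + + m.
The two rarest classes, + e + and r + m, are the double crossovers. Comparing them with the parentals, only the r allele has switched, so r is the middle locus and the order is e – r – m.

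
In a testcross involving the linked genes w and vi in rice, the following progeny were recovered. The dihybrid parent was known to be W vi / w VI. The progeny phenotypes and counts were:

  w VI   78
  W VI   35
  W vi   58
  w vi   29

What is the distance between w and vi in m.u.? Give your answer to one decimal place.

32.0 m.u.

The recombinant classes are W VI and w vi: 35 + 29 = 64.
Recombination frequency = 64/200 = 0.3200 ≈ 32.0%, i.e. 32.0 m.u.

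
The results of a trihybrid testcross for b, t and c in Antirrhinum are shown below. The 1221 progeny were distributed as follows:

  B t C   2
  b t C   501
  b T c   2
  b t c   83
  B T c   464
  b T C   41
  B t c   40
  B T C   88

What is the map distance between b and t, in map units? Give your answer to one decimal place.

7.0 map units

The two most frequent reciprocal classes, B T c and b t C, are the parental types, so the F1 was B T c / b t C.
The two rarest classes, b T c and B t C, are the double crossovers. Comparing them with the parentals, only the b allele has switched, so b is the middle locus and the order is c – b – t.
Crossovers in the b–t interval produce the single-crossover classes B t c and b T C (40 + 41 = 81) plus the double crossovers (4).
RF(b–t) = (81 + 4) / 1221 = 85/1221 = 0.0696 → 7.0 map units.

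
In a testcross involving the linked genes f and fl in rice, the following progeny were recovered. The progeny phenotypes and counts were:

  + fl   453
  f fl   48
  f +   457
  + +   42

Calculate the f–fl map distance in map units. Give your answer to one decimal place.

The two most frequent classes, + fl (453) and f + (457), are the parental types, so the F1 was + fl / f +.
The recombinant classes are + + and f fl: 42 + 48 = 90.
Recombination frequency = 90/1000 = 0.0900 ≈ 9.0%, i.e. 9.0 map units.

9.0 map units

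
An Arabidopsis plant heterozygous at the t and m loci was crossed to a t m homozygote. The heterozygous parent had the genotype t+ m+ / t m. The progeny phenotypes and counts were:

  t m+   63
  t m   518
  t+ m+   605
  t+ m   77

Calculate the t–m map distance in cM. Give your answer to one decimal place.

11.1 cM

The recombinant classes are t+ m and t m+: 77 + 63 = 140.
Recombination frequency = 140/1263 = 0.1108 ≈ 11.1%, i.e. 11.1 cM.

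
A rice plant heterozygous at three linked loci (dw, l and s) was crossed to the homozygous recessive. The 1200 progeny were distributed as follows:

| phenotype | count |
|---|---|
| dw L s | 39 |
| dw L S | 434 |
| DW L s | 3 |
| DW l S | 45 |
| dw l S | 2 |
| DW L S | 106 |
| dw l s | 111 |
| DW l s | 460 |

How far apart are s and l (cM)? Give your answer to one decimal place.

7.4 cM

The two most frequent reciprocal classes, dw L S and DW l s, are the parental types, so the F1 was dw L S / DW l s.
The two rarest classes, dw l S and DW L s, are the double crossovers. Comparing them with the parentals, only the l allele has switched, so l is the middle locus and the order is dw – l – s.
Crossovers in the l–s interval produce the single-crossover classes dw L s and DW l S (39 + 45 = 84) plus the double crossovers (5).
RF(l–s) = (84 + 5) / 1200 = 89/1200 = 0.0742 → 7.4 cM.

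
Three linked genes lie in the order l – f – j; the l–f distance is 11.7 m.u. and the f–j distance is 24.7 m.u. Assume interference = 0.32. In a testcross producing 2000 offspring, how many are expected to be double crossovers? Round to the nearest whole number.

Map distances give recombination frequencies of 0.117 and 0.247 for the two intervals.
With interference 0.32 (so coincidence = 0.68), expected double-crossover frequency = 0.117 × 0.247 × 0.68 = 0.01965.
Expected number = 0.01965 × 2000 = 39.30 ≈ 39.

39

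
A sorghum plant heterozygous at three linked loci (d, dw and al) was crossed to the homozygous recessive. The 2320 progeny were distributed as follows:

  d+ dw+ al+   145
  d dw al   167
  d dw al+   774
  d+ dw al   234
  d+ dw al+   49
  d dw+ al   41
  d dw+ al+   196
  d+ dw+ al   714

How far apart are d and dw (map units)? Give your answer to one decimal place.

22.4 map units

The two most frequent reciprocal classes, d+ dw+ al and d dw al+, are the parental types, so the F1 was d+ dw+ al / d dw al+.
The two rarest classes, d dw+ al and d+ dw al+, are the double crossovers. Comparing them with the parentals, only the d allele has switched, so d is the middle locus and the order is dw – d – al.
Crossovers in the dw–d interval produce the single-crossover classes d+ dw al and d dw+ al+ (234 + 196 = 430) plus the double crossovers (90).
RF(dw–d) = (430 + 90) / 2320 = 520/2320 = 0.2241 → 22.4 map units.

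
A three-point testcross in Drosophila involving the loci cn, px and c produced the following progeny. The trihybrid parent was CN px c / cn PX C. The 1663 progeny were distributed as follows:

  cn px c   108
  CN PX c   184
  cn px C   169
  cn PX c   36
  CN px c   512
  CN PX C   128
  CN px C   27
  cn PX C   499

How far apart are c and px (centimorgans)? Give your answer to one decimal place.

The two rarest classes, CN px C and cn PX c, are the double crossovers. Comparing them with the parentals, only the c allele has switched, so c is the middle locus and the order is cn – c – px.
Crossovers in the c–px interval produce the single-crossover classes CN PX c and cn px C (184 + 169 = 353) plus the double crossovers (63).
RF(c–px) = (353 + 63) / 1663 = 416/1663 = 0.2502 → 25.0 centimorgans.

25.0 centimorgans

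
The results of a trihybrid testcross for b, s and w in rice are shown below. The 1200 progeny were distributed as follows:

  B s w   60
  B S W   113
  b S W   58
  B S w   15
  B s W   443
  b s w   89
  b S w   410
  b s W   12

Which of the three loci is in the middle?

The two most frequent reciprocal classes, b S w and B s W, are the parental types, so the F1 was b S w / B s W.
The two rarest classes, B S w and b s W, are the double crossovers. Comparing them with the parentals, only the b allele has switched, so b is the middle locus and the order is w – b – s.

b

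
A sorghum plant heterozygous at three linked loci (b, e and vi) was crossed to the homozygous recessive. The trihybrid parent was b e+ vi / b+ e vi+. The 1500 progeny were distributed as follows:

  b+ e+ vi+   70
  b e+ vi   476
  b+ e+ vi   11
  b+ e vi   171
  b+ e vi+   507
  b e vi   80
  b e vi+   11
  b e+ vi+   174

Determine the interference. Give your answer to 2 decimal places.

0.48

The two rarest classes, b+ e+ vi and b e vi+, are the double crossovers. Comparing them with the parentals, only the b allele has switched, so b is the middle locus and the order is vi – b – e.
vi–b: (345 + 22)/1500 = 0.2447; b–e: (150 + 22)/1500 = 0.1147.
Expected DCO frequency = 0.2447 × 0.1147 ≈ 0.02807; observed = 22/1500 ≈ 0.01467.
Coefficient of coincidence = 0.01467/0.02807 ≈ 0.52; interference = 1 − 0.52 = 0.48.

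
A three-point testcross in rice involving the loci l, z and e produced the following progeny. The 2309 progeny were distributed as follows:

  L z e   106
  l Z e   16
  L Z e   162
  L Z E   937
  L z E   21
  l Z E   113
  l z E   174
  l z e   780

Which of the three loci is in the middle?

z

The two most frequent reciprocal classes, L Z E and l z e, are the parental types, so the F1 was L Z E / l z e.
The two rarest classes, L z E and l Z e, are the double crossovers. Comparing them with the parentals, only the z allele has switched, so z is the middle locus and the order is e – z – l.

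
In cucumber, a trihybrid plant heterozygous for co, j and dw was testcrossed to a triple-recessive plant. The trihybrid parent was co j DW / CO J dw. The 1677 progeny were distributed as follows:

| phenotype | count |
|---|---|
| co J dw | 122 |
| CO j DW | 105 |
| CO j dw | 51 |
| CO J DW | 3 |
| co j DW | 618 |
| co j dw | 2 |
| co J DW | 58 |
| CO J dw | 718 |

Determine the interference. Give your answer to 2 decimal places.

0.68

The two rarest classes, co j dw and CO J DW, are the double crossovers. Comparing them with the parentals, only the dw allele has switched, so dw is the middle locus and the order is j – dw – co.
j–dw: (109 + 5)/1677 = 0.0680; dw–co: (227 + 5)/1677 = 0.1383.
Expected DCO frequency = 0.0680 × 0.1383 ≈ 0.00940; observed = 5/1677 ≈ 0.00298.
Coefficient of coincidence = 0.00298/0.00940 ≈ 0.32; interference = 1 − 0.32 = 0.68.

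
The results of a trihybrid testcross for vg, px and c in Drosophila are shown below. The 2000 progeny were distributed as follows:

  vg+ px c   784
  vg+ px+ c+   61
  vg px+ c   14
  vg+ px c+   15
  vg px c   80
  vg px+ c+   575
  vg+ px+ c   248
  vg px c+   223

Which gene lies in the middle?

The two most frequent reciprocal classes, vg px+ c+ and vg+ px c, are the parental types, so the F1 was vg px+ c+ / vg+ px c.
The two rarest classes, vg px+ c and vg+ px c+, are the double crossovers. Comparing them with the parentals, only the c allele has switched, so c is the middle locus and the order is px – c – vg.

c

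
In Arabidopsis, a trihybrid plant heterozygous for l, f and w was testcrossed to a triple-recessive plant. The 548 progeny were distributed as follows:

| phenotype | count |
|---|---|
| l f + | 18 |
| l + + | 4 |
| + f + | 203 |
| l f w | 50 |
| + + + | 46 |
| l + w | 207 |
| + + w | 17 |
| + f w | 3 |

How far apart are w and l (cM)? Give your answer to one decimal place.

7.7 cM

The two most frequent reciprocal classes, l + w and + f +, are the parental types, so the F1 was l + w / + f +.
The two rarest classes, l + + and + f w, are the double crossovers. Comparing them with the parentals, only the w allele has switched, so w is the middle locus and the order is f – w – l.
Crossovers in the w–l interval produce the single-crossover classes + + w and l f + (17 + 18 = 35) plus the double crossovers (7).
RF(w–l) = (35 + 7) / 548 = 42/548 = 0.0766 → 7.7 cM.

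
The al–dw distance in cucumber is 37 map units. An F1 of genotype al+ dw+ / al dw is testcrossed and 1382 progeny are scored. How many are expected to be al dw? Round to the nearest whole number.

A map distance of 37 map units corresponds to a recombination frequency of 0.370.
The F1 is al+ dw+ / al dw, so al dw is a parental gamete class with expected frequency (1 − r)/2 = 0.630/2 = 0.3150.
Expected number = 0.3150 × 1382 = 435.33 ≈ 435.

435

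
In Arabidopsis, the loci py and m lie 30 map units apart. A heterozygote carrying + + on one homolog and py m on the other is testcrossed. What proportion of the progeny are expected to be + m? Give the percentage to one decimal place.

15.0%

A map distance of 30 map units corresponds to a recombination frequency of 0.300.
The F1 is + + / py m, so + m is a recombinant gamete class with expected frequency r/2 = 0.300/2 = 0.1500.
That is 0.1500 = 15.0% of the progeny.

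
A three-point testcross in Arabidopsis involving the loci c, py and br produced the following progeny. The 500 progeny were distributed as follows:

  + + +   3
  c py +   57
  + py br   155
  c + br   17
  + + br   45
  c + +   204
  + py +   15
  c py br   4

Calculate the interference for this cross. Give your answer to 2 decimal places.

0.18

The two most frequent reciprocal classes, + py br and c + +, are the parental types, so the F1 was + py br / c + +.
The two rarest classes, c py br and + + +, are the double crossovers. Comparing them with the parentals, only the c allele has switched, so c is the middle locus and the order is py – c – br.
py–c: (102 + 7)/500 = 0.2180; c–br: (32 + 7)/500 = 0.0780.
Expected DCO frequency = 0.2180 × 0.0780 ≈ 0.01700; observed = 7/500 ≈ 0.01400.
Coefficient of coincidence = 0.01400/0.01700 ≈ 0.82; interference = 1 − 0.82 = 0.18.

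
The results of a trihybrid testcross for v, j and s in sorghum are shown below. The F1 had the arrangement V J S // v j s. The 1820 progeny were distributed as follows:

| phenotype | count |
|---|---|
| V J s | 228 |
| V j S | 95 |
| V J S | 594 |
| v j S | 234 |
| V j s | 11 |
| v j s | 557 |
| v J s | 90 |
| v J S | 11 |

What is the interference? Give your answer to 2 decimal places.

The two rarest classes, v J S and V j s, are the double crossovers. Comparing them with the parentals, only the v allele has switched, so v is the middle locus and the order is j – v – s.
j–v: (185 + 22)/1820 = 0.1137; v–s: (462 + 22)/1820 = 0.2659.
Expected DCO frequency = 0.1137 × 0.2659 ≈ 0.03023; observed = 22/1820 ≈ 0.01209.
Coefficient of coincidence = 0.01209/0.03023 ≈ 0.40; interference = 1 − 0.40 = 0.60.

0.60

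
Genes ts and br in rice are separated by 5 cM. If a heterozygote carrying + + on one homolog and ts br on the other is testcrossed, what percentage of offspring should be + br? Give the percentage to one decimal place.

2.5%

A map distance of 5 cM corresponds to a recombination frequency of 0.050.
The F1 is + + / ts br, so + br is a recombinant gamete class with expected frequency r/2 = 0.050/2 = 0.0250.
That is 0.0250 = 2.5% of the progeny.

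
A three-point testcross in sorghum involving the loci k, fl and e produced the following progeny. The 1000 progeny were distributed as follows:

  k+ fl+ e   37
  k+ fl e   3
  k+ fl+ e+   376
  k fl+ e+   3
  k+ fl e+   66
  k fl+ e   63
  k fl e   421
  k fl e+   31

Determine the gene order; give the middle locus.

The two most frequent reciprocal classes, k fl e and k+ fl+ e+, are the parental types, so the F1 was k fl e / k+ fl+ e+.
The two rarest classes, k+ fl e and k fl+ e+, are the double crossovers. Comparing them with the parentals, only the k allele has switched, so k is the middle locus and the order is e – k – fl.

k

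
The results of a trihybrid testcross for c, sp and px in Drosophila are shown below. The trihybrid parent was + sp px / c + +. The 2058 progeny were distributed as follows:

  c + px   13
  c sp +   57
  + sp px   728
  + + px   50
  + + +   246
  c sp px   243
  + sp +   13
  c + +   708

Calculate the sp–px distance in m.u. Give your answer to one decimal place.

6.5 m.u.

The two rarest classes, + sp + and c + px, are the double crossovers. Comparing them with the parentals, only the px allele has switched, so px is the middle locus and the order is c – px – sp.
Crossovers in the px–sp interval produce the single-crossover classes + + px and c sp + (50 + 57 = 107) plus the double crossovers (26).
RF(px–sp) = (107 + 26) / 2058 = 133/2058 = 0.0646 → 6.5 m.u.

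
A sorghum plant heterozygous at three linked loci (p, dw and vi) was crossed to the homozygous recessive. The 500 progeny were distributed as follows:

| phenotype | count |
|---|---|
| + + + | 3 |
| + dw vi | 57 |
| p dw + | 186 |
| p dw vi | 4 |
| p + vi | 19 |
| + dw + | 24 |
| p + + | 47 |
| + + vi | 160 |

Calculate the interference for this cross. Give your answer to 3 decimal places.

0.369

The two most frequent reciprocal classes, p dw + and + + vi, are the parental types, so the F1 was p dw + / + + vi.
The two rarest classes, p dw vi and + + +, are the double crossovers. Comparing them with the parentals, only the vi allele has switched, so vi is the middle locus and the order is p – vi – dw.
p–vi: (43 + 7)/500 = 0.1000; vi–dw: (104 + 7)/500 = 0.2220.
Expected DCO frequency = 0.1000 × 0.2220 ≈ 0.02220; observed = 7/500 ≈ 0.01400.
Coefficient of coincidence = 0.01400/0.02220 ≈ 0.631; interference = 1 − 0.631 = 0.369.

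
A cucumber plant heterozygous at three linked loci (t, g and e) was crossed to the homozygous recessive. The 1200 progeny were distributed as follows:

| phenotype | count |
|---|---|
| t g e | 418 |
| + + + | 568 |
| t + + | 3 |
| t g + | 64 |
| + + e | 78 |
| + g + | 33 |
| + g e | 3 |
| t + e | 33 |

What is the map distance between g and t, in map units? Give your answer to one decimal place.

6.0 map units

The two most frequent reciprocal classes, t g e and + + +, are the parental types, so the F1 was t g e / + + +.
The two rarest classes, + g e and t + +, are the double crossovers. Comparing them with the parentals, only the t allele has switched, so t is the middle locus and the order is g – t – e.
Crossovers in the g–t interval produce the single-crossover classes t + e and + g + (33 + 33 = 66) plus the double crossovers (6).
RF(g–t) = (66 + 6) / 1200 = 72/1200 = 0.0600 → 6.0 map units.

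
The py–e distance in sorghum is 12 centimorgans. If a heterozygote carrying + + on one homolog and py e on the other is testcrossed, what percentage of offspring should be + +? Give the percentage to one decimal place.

A map distance of 12 centimorgans corresponds to a recombination frequency of 0.120.
The F1 is + + / py e, so + + is a parental gamete class with expected frequency (1 − r)/2 = 0.880/2 = 0.4400.
That is 0.4400 = 44.0% of the progeny.

44.0%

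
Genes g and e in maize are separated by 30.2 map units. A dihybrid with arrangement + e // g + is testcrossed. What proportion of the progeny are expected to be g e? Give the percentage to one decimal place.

A map distance of 30.2 map units corresponds to a recombination frequency of 0.302.
The F1 is + e / g +, so g e is a recombinant gamete class with expected frequency r/2 = 0.302/2 = 0.1510.
That is 0.1510 = 15.1% of the progeny.

15.1%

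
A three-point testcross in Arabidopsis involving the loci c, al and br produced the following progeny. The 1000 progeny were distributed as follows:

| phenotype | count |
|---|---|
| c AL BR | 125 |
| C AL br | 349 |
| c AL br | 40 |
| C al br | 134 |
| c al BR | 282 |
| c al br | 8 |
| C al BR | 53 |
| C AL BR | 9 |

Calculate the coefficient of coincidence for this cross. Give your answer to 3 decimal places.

0.560

The two most frequent reciprocal classes, C AL br and c al BR, are the parental types, so the F1 was C AL br / c al BR.
The two rarest classes, C AL BR and c al br, are the double crossovers. Comparing them with the parentals, only the br allele has switched, so br is the middle locus and the order is al – br – c.
al–br: (259 + 17)/1000 = 0.2760; br–c: (93 + 17)/1000 = 0.1100.
Expected DCO frequency = 0.2760 × 0.1100 ≈ 0.03036; observed = 17/1000 ≈ 0.01700.
Coefficient of coincidence = 0.01700/0.03036 ≈ 0.560.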